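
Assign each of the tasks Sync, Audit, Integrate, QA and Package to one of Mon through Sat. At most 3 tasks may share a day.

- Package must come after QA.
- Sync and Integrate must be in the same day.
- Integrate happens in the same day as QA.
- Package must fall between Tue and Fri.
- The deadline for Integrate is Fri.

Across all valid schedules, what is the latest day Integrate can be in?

Integrate's own window allows nothing later than Fri; Integrate must be in the same day as QA, which can't be after Thu, so Integrate is at most Thu.
Integrate at Thu is achievable: Package in Fri, Sync in Thu, Integrate in Thu, Audit in Mon, QA in Thu.

Thu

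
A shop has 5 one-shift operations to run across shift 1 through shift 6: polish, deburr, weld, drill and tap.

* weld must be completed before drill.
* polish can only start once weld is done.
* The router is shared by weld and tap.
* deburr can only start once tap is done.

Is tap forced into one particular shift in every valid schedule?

No

tap can be shift 1 (e.g. drill=shift 3, weld=shift 2, deburr=shift 2, polish=shift 3, tap=shift 1) or shift 2 (e.g. polish in shift 2; deburr in shift 3; tap in shift 2; weld in shift 1; drill in shift 2).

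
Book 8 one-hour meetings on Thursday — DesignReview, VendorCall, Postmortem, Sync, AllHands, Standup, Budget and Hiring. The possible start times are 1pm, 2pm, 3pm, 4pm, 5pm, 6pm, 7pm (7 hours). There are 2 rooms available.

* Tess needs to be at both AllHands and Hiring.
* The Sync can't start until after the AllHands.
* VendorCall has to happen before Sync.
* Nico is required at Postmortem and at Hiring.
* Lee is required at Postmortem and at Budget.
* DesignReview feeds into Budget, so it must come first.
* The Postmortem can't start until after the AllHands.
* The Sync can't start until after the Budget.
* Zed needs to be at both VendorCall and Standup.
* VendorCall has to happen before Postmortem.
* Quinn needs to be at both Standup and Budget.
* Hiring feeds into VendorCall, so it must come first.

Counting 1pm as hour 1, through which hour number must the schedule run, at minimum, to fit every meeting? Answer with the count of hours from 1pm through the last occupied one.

The precedence chain requires at least 3 distinct hours.
With at most 2 per hour and 8 meetings, at least 4 hours are needed.
4 works (last occupied hour: 4pm): for example DesignReview -> 1pm, Sync -> 4pm, Postmortem -> 4pm, VendorCall -> 2pm, AllHands -> 3pm, Budget -> 2pm, Hiring -> 1pm, Standup -> 3pm.

4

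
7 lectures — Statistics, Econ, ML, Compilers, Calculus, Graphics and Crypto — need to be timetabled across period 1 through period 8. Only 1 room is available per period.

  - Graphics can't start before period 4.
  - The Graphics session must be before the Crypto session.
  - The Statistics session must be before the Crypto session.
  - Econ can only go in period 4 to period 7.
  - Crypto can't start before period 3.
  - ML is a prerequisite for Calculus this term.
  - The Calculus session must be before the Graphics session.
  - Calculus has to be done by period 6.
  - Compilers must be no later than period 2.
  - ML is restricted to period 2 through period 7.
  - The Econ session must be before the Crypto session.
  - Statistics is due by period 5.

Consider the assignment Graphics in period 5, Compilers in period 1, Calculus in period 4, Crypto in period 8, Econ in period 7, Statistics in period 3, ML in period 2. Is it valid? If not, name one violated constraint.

Valid

The Statistics session must be before the Crypto session — holds.
The Econ session must be before the Crypto session — holds.
The Calculus session must be before the Graphics session — holds.
Statistics is due by period 5 — holds.
ML is a prerequisite for Calculus this term — holds.
Crypto can't start before period 3 — holds.
Graphics can't start before period 4 — holds.
Calculus has to be done by period 6 — holds.
ML is restricted to period 2 through period 7 — holds.
The Graphics session must be before the Crypto session — holds.
Econ can only go in period 4 to period 7 — holds.
Only 1 room is available per period — holds.
Compilers must be no later than period 2 — holds.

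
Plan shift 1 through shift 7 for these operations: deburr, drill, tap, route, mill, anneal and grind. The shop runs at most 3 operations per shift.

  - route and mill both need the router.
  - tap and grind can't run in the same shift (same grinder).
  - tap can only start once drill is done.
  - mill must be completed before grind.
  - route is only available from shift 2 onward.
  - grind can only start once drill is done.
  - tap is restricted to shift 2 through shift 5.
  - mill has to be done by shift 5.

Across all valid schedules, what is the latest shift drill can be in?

shift 4

Downstream work caps drill at shift 4.
drill at shift 4 is achievable: anneal -> shift 1; drill -> shift 4; route -> shift 2; deburr -> shift 1; tap -> shift 5; mill -> shift 1; grind -> shift 6.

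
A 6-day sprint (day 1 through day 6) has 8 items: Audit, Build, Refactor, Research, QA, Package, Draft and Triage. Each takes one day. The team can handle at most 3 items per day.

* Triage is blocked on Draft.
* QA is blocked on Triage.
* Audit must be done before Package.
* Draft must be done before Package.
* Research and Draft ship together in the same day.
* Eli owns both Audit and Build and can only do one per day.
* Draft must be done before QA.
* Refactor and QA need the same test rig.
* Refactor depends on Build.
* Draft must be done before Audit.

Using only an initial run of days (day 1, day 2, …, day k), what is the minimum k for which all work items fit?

3

The precedence chain requires at least 3 distinct days.
With at most 3 per day and 8 work items, at least 3 days are needed.
3 works (last occupied day: day 3): for example Refactor in day 2; Package in day 3; Triage in day 2; Draft in day 1; QA in day 3; Build in day 1; Research in day 1; Audit in day 2.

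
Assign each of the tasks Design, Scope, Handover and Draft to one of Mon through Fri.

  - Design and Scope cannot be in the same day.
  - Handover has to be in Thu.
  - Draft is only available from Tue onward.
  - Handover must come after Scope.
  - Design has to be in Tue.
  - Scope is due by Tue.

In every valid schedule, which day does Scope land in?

Mon

Scope's window is Mon–Tue.
Design is fixed at Tue, and Scope can't share a day with Design.
So Scope must be Mon.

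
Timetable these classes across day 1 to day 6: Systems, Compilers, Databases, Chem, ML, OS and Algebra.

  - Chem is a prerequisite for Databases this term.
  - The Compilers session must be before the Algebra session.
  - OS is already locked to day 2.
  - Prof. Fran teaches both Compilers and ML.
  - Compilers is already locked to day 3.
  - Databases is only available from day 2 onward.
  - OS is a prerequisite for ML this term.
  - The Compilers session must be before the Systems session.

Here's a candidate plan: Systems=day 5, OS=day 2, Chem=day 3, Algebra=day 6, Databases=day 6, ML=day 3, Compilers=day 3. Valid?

Databases is only available from day 2 onward — holds.
Prof. Fran teaches both Compilers and ML — violated.
OS is already locked to day 2 — holds.
Compilers is already locked to day 3 — holds.
The Compilers session must be before the Systems session — holds.
Chem is a prerequisite for Databases this term — holds.
OS is a prerequisite for ML this term — holds.
The Compilers session must be before the Algebra session — holds.

Invalid. Prof. Fran teaches both Compilers and ML.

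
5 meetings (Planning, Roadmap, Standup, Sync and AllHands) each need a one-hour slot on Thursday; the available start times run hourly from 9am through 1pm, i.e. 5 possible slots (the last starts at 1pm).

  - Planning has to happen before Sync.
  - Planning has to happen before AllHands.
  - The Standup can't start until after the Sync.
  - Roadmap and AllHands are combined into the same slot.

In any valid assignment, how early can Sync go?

10am

Precedence pushes Sync to at least 10am; downstream work caps Sync at 12pm.
Sync at 10am is achievable: Planning -> 9am, AllHands -> 10am, Sync -> 10am, Roadmap -> 10am, Standup -> 11am.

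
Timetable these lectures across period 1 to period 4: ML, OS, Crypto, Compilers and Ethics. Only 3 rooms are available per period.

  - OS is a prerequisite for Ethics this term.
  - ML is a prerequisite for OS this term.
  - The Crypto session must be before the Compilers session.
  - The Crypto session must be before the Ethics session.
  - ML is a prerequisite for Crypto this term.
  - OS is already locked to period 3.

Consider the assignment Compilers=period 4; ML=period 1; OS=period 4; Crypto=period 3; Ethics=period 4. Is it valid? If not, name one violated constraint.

Invalid. OS is already locked to period 3.

ML is a prerequisite for OS this term — holds.
OS is already locked to period 3 — violated.
The Crypto session must be before the Ethics session — holds.
OS is a prerequisite for Ethics this term — violated.
Only 3 rooms are available per period — holds.
The Crypto session must be before the Compilers session — holds.
ML is a prerequisite for Crypto this term — holds.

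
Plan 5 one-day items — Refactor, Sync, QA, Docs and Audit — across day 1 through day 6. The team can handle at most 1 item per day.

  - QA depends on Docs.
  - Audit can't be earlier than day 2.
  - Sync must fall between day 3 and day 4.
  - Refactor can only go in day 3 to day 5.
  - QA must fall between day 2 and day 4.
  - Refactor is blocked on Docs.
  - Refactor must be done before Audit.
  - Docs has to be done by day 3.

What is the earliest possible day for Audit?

Audit is available from day 2; precedence pushes Audit to at least day 4.
Audit at day 5 is achievable: Sync=day 3, Docs=day 1, QA=day 2, Audit=day 5, Refactor=day 4.
Nothing earlier works — the capacity limit rule out every day before day 5.

day 5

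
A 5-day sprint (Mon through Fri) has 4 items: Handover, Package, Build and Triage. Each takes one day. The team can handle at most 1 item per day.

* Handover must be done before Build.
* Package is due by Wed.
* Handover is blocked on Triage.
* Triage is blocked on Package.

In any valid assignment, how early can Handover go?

Wed

Precedence pushes Handover to at least Wed; downstream work caps Handover at Thu.
Handover at Wed is achievable: Triage in Tue; Build in Thu; Package in Mon; Handover in Wed.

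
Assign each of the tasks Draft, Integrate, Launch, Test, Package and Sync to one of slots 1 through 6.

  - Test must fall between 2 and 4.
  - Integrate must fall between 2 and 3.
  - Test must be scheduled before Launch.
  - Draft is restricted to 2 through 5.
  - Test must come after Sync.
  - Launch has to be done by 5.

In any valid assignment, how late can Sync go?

Downstream work caps Sync at 3.
Sync at 3 is achievable: Launch in 5; Test in 4; Draft in 2; Sync in 3; Integrate in 2; Package in 1.

3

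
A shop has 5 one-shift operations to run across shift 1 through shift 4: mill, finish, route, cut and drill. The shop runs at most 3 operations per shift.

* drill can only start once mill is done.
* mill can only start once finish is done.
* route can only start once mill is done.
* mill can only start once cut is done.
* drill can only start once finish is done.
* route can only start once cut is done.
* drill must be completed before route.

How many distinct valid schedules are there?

Enumerating: drill in shift 3; route in shift 4; cut in shift 1; mill in shift 2; finish in shift 1.

1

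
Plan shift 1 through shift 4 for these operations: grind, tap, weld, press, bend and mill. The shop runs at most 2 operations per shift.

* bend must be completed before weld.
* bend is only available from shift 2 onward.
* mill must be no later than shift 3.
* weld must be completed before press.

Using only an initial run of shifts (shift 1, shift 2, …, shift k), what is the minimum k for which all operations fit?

The precedence chain requires at least 3 distinct shifts.
With at most 2 per shift and 6 operations, at least 3 shifts are needed.
Propagating the time windows through the other constraints, press can't land before shift 4, so the schedule must run through at least shift 4.
4 works (last occupied shift: shift 4): for example mill=shift 1; press=shift 4; weld=shift 3; tap=shift 2; bend=shift 2; grind=shift 1.

4 shifts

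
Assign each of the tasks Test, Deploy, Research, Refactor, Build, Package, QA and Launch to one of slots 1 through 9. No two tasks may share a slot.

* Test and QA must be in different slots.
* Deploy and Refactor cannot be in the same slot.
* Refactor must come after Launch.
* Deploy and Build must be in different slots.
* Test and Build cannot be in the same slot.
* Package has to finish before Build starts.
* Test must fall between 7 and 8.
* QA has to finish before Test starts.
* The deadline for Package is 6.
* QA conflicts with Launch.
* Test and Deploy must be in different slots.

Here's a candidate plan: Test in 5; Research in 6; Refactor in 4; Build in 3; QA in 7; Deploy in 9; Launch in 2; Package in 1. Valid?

No — it violates: QA has to finish before Test starts

QA has to finish before Test starts — violated.
Refactor must come after Launch — holds.
QA conflicts with Launch — holds.
Test must fall between 7 and 8 — violated.
The deadline for Package is 6 — holds.
No two tasks may share a slot — holds.
Package has to finish before Build starts — holds.
Deploy and Build must be in different slots — holds.
Deploy and Refactor cannot be in the same slot — holds.
Test and Build cannot be in the same slot — holds.
Test and Deploy must be in different slots — holds.
Test and QA must be in different slots — holds.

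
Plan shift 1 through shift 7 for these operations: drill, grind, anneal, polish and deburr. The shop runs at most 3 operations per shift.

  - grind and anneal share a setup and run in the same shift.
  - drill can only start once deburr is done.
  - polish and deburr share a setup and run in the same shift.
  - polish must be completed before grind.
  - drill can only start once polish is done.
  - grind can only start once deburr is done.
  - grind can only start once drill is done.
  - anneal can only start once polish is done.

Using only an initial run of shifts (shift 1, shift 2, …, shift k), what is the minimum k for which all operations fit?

3 shifts

The precedence chain requires at least 3 distinct shifts.
With at most 3 per shift and 5 operations, at least 2 shifts are needed.
3 works (last occupied shift: shift 3): for example polish in shift 1, deburr in shift 1, grind in shift 3, drill in shift 2, anneal in shift 3.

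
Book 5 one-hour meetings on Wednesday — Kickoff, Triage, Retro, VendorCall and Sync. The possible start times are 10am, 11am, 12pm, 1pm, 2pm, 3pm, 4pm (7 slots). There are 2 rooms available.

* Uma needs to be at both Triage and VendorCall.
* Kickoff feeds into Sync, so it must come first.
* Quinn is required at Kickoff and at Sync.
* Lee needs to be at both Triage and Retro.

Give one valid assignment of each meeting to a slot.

Kickoff=10am; VendorCall=12pm; Triage=10am; Retro=11am; Sync=11am

Checking: Kickoff(10am) before Sync(11am); Triage(10am) != Retro(11am); Kickoff(10am) != Sync(11am); Triage(10am) != VendorCall(12pm); max 2 per slot (cap 2).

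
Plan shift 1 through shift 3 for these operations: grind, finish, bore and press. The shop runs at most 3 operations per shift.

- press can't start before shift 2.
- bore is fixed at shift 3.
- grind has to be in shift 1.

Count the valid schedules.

Splitting on finish: it can be shift 1 (2), shift 2 (2), shift 3 (2). Listing each branch's schedules as (grind, bore, press) by shift number:
finish=shift 1: (1,3,2) (1,3,3) — 2.
finish=shift 2: (1,3,2) (1,3,3) — 2.
finish=shift 3: (1,3,2) (1,3,3) — 2.
Summing: 2 + 2 + 2 = 6.

6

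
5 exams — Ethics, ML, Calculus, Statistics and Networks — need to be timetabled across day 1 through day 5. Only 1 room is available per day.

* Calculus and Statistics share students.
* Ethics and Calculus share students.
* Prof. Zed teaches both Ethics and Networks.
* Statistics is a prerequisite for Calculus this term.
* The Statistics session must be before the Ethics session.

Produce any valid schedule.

Statistics in day 1, Networks in day 5, Calculus in day 3, Ethics in day 2, ML in day 4

Checking: Statistics(day 1) before Ethics(day 2); Statistics(day 1) before Calculus(day 3); Calculus(day 3) != Statistics(day 1); Ethics(day 2) != Networks(day 5); Ethics(day 2) != Calculus(day 3); max 1 per day (cap 1).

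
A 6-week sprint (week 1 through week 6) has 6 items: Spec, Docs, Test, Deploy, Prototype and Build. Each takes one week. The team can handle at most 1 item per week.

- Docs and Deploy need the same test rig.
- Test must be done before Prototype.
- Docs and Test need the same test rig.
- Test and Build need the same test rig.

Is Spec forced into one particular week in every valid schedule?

No

Spec can be week 1 (e.g. Deploy=week 5; Spec=week 1; Test=week 2; Build=week 6; Prototype=week 3; Docs=week 4) or week 2 (e.g. Docs in week 4; Build in week 6; Test in week 1; Prototype in week 3; Deploy in week 5; Spec in week 2).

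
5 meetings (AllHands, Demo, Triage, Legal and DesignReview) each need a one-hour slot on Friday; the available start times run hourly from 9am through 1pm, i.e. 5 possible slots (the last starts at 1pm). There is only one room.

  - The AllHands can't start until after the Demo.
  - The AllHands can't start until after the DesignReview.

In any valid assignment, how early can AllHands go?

11am

Precedence pushes AllHands to at least 10am.
AllHands at 11am is achievable: Triage -> 12pm, Demo -> 9am, AllHands -> 11am, Legal -> 1pm, DesignReview -> 10am.
Nothing earlier works — the capacity limit rule out every slot before 11am.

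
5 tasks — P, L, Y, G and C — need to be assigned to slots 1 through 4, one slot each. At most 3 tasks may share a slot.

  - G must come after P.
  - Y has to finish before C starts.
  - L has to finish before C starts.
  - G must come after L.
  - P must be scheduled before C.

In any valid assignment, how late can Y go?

3

Downstream work caps Y at 3.
Y at 3 is achievable: C in 4, L in 1, Y in 3, P in 1, G in 2.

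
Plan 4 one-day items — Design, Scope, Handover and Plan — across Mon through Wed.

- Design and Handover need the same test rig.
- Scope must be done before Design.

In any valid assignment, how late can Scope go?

Downstream work caps Scope at Tue.
Scope at Tue is achievable: Plan in Mon, Scope in Tue, Handover in Mon, Design in Wed.

Tue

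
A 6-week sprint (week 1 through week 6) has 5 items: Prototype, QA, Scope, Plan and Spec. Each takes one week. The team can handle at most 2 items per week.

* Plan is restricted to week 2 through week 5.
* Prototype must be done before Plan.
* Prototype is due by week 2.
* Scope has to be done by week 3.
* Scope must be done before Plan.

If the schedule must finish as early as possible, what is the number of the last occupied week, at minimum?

The precedence chain requires at least 2 distinct weeks.
With at most 2 per week and 5 work items, at least 3 weeks are needed.
3 works (last occupied week: week 3): for example Scope=week 1; Spec=week 3; QA=week 2; Plan=week 2; Prototype=week 1.

3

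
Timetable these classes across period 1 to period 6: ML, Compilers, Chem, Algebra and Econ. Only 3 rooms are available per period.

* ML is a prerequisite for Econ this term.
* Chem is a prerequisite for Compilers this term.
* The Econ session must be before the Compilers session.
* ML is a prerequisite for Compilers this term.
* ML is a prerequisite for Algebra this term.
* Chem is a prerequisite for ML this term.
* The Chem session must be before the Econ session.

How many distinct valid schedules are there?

48

Splitting on ML: it can be period 2 (24), period 3 (18), period 4 (6). Listing each branch's schedules as (Compilers, Chem, Algebra, Econ) by period number:
ML=period 2: (4,1,3,3) (4,1,4,3) (4,1,5,3) (4,1,6,3) (5,1,3,3) (5,1,3,4) (5,1,4,3) (5,1,4,4) (5,1,5,3) (5,1,5,4) (5,1,6,3) (5,1,6,4) (6,1,3,3) (6,1,3,4) (6,1,3,5) (6,1,4,3) (6,1,4,4) (6,1,4,5) (6,1,5,3) (6,1,5,4) (6,1,5,5) (6,1,6,3) (6,1,6,4) (6,1,6,5) — 24.
ML=period 3: (5,1,4,4) (5,1,5,4) (5,1,6,4) (5,2,4,4) (5,2,5,4) (5,2,6,4) (6,1,4,4) (6,1,4,5) (6,1,5,4) (6,1,5,5) (6,1,6,4) (6,1,6,5) (6,2,4,4) (6,2,4,5) (6,2,5,4) (6,2,5,5) (6,2,6,4) (6,2,6,5) — 18.
ML=period 4: (6,1,5,5) (6,1,6,5) (6,2,5,5) (6,2,6,5) (6,3,5,5) (6,3,6,5) — 6.
Summing: 24 + 18 + 6 = 48.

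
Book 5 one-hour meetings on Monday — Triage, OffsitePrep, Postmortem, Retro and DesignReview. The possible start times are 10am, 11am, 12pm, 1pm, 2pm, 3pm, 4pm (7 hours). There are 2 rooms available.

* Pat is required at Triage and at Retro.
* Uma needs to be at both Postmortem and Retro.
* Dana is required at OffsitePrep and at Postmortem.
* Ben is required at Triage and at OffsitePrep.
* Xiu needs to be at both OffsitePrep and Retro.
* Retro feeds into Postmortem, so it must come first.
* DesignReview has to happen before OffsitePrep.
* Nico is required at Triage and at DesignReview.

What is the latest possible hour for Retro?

3pm

Downstream work caps Retro at 3pm.
Retro at 3pm is achievable: OffsitePrep -> 11am; Postmortem -> 4pm; DesignReview -> 10am; Retro -> 3pm; Triage -> 12pm.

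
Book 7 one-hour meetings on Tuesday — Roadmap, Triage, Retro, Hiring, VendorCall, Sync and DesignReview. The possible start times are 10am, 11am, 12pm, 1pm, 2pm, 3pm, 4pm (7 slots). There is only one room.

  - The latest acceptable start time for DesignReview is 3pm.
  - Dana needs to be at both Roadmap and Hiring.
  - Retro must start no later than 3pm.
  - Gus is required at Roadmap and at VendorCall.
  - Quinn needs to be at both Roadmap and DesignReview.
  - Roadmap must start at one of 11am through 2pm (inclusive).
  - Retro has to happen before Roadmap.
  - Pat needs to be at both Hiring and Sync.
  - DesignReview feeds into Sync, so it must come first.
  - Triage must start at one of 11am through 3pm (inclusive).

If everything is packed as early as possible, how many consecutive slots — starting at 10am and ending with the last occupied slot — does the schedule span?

7

The precedence chain requires at least 2 distinct slots.
With at most 1 per slot and 7 meetings, at least 7 slots are needed.
7 works (last occupied slot: 4pm): for example Roadmap -> 11am, VendorCall -> 4pm, Hiring -> 3pm, Sync -> 2pm, Retro -> 10am, DesignReview -> 1pm, Triage -> 12pm.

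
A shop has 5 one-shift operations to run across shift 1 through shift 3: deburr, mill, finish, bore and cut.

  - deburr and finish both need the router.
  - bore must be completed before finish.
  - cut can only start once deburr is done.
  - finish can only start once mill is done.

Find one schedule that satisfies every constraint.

deburr=shift 1, finish=shift 2, cut=shift 2, bore=shift 1, mill=shift 1

Checking: mill(shift 1) before finish(shift 2); bore(shift 1) before finish(shift 2); deburr(shift 1) before cut(shift 2); deburr(shift 1) != finish(shift 2).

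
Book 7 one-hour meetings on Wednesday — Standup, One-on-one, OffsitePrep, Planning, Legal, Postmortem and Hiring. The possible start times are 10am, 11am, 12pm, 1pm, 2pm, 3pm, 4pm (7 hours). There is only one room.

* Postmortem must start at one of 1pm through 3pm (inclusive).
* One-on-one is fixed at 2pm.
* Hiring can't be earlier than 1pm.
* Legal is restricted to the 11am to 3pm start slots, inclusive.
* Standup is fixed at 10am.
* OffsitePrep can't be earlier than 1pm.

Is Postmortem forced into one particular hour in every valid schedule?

Postmortem can be 1pm (e.g. One-on-one -> 2pm; OffsitePrep -> 3pm; Legal -> 11am; Hiring -> 4pm; Standup -> 10am; Postmortem -> 1pm; Planning -> 12pm) or 3pm (e.g. One-on-one in 2pm, Hiring in 4pm, Standup in 10am, OffsitePrep in 1pm, Legal in 11am, Postmortem in 3pm, Planning in 12pm).

No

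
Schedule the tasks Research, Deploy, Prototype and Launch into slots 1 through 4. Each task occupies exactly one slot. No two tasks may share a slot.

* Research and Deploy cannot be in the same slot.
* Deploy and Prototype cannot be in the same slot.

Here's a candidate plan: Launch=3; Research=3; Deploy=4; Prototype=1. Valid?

No. No two tasks may share a slot is not satisfied.

No two tasks may share a slot — violated.
Research and Deploy cannot be in the same slot — holds.
Deploy and Prototype cannot be in the same slot — holds.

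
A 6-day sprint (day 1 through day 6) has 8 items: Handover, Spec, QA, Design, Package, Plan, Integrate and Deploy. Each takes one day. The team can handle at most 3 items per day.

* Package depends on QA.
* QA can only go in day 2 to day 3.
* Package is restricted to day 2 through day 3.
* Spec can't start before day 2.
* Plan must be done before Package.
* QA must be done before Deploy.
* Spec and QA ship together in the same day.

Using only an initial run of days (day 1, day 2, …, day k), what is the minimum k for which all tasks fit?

The precedence chain requires at least 2 distinct days.
With at most 3 per day and 8 tasks, at least 3 days are needed.
Propagating the time windows through the other constraints, Package can't land before day 3, so the schedule must run through at least day 3.
3 works (last occupied day: day 3): for example Package=day 3, Deploy=day 3, Integrate=day 2, Design=day 1, Plan=day 1, Handover=day 1, QA=day 2, Spec=day 2.

3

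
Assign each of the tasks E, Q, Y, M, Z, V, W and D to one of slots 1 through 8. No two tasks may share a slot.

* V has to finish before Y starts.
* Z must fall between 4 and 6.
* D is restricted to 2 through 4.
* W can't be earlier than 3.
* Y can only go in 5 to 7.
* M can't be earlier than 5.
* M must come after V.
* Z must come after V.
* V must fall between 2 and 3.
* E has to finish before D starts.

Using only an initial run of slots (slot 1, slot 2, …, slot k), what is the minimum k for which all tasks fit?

8 slots

The precedence chain requires at least 2 distinct slots.
With at most 1 per slot and 8 tasks, at least 8 slots are needed.
Y can't be placed before 5, so the schedule must run through at least slot 5.
8 works (last occupied slot: 8): for example Z=4, V=2, E=1, W=7, Q=8, M=6, D=3, Y=5.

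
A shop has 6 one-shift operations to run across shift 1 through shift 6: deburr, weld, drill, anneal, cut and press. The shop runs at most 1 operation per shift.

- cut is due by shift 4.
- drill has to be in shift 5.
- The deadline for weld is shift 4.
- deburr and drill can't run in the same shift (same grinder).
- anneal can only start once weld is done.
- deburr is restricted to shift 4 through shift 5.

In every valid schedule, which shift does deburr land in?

shift 4

deburr's window is shift 4–shift 5.
drill is fixed at shift 5, and deburr can't share a shift with drill.
So deburr must be shift 4.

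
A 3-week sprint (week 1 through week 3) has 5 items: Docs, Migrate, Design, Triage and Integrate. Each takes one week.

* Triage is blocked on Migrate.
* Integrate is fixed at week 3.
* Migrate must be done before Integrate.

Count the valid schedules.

27

Splitting on Docs: it can be week 1 (9), week 2 (9), week 3 (9). Listing each branch's schedules as (Migrate, Design, Triage, Integrate) by week number:
Docs=week 1: (1,1,2,3) (1,1,3,3) (1,2,2,3) (1,2,3,3) (1,3,2,3) (1,3,3,3) (2,1,3,3) (2,2,3,3) (2,3,3,3) — 9.
Docs=week 2: (1,1,2,3) (1,1,3,3) (1,2,2,3) (1,2,3,3) (1,3,2,3) (1,3,3,3) (2,1,3,3) (2,2,3,3) (2,3,3,3) — 9.
Docs=week 3: (1,1,2,3) (1,1,3,3) (1,2,2,3) (1,2,3,3) (1,3,2,3) (1,3,3,3) (2,1,3,3) (2,2,3,3) (2,3,3,3) — 9.
Summing: 9 + 9 + 9 = 27.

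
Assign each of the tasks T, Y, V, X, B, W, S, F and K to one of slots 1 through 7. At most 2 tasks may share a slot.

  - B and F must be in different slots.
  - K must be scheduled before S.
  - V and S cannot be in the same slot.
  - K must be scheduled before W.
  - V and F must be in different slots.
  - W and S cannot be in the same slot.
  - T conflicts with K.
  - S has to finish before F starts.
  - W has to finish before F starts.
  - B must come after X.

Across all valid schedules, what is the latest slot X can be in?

6

Downstream work caps X at 6.
X at 6 is achievable: B -> 7; Y -> 1; W -> 2; F -> 4; X -> 6; T -> 2; K -> 1; S -> 3; V -> 5.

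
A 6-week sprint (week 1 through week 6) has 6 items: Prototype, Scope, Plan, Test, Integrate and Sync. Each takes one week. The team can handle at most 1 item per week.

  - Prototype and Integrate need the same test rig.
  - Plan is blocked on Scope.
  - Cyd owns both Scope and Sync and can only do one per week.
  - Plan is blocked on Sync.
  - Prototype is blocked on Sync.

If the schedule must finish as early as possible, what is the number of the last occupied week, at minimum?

week 6

The precedence chain requires at least 2 distinct weeks.
With at most 1 per week and 6 work items, at least 6 weeks are needed.
6 works (last occupied week: week 6): for example Prototype -> week 4; Test -> week 5; Sync -> week 1; Plan -> week 3; Scope -> week 2; Integrate -> week 6.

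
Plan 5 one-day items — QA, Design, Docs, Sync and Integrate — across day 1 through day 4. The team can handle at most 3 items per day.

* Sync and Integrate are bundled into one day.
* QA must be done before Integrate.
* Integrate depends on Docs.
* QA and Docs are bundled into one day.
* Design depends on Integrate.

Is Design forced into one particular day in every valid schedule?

No

Design can be day 3 (e.g. Sync in day 2, Docs in day 1, Integrate in day 2, QA in day 1, Design in day 3) or day 4 (e.g. Design -> day 4; QA -> day 1; Docs -> day 1; Integrate -> day 2; Sync -> day 2).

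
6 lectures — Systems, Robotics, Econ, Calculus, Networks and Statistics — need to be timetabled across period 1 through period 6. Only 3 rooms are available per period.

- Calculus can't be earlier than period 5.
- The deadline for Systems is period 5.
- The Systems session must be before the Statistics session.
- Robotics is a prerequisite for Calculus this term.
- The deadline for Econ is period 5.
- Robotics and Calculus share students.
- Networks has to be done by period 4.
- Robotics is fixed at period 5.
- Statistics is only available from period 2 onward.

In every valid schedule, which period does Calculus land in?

period 6

Calculus's window is period 5–period 6.
Robotics is fixed at period 5, and Calculus can't share a period with Robotics.
So Calculus must be period 6.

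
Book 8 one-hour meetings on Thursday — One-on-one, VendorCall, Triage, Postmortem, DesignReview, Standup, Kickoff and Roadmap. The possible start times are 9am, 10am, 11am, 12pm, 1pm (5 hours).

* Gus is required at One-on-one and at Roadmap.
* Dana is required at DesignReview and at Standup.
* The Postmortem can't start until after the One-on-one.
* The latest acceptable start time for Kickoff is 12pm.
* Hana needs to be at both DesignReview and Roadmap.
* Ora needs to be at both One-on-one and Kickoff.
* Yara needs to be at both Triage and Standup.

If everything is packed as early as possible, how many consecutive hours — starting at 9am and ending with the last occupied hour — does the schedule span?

2

The precedence chain requires at least 2 distinct hours.
2 works (last occupied hour: 10am): for example DesignReview=9am, Postmortem=10am, Roadmap=10am, VendorCall=9am, Standup=10am, Triage=9am, Kickoff=10am, One-on-one=9am.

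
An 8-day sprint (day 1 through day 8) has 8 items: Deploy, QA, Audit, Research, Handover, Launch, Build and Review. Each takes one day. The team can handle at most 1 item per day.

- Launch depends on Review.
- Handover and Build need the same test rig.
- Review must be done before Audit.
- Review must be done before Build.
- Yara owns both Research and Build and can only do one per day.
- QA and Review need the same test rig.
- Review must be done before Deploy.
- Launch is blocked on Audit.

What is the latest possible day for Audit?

Precedence pushes Audit to at least day 2; downstream work caps Audit at day 7.
Audit at day 7 is achievable: Build -> day 3, Review -> day 1, Handover -> day 6, Deploy -> day 2, Audit -> day 7, Research -> day 5, Launch -> day 8, QA -> day 4.

day 7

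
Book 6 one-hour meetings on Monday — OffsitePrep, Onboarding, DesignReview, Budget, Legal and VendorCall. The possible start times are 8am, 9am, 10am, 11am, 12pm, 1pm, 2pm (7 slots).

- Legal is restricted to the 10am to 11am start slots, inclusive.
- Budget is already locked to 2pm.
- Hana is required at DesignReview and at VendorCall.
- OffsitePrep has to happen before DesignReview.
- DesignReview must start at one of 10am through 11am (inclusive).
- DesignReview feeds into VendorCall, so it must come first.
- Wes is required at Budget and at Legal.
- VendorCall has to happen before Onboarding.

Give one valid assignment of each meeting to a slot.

OffsitePrep=8am; VendorCall=11am; Onboarding=12pm; DesignReview=10am; Budget=2pm; Legal=10am

Checking: VendorCall(11am) before Onboarding(12pm); OffsitePrep(8am) before DesignReview(10am); DesignReview(10am) before VendorCall(11am); Budget(2pm) != Legal(10am); DesignReview(10am) != VendorCall(11am); DesignReview=10am in [10am,11am]; Legal=10am in [10am,11am]; Budget=2pm in [2pm,2pm].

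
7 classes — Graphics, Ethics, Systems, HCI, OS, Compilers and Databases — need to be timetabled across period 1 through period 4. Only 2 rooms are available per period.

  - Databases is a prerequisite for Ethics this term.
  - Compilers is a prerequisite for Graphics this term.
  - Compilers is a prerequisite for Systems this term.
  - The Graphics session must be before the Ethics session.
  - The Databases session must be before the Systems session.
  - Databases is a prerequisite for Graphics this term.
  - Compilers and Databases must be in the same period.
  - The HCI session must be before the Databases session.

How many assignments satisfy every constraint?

Enumerating: Ethics -> period 4; Databases -> period 2; Compilers -> period 2; HCI -> period 1; Graphics -> period 3; Systems -> period 3; OS -> period 1 | Systems=period 3; Compilers=period 2; HCI=period 1; Databases=period 2; Graphics=period 3; Ethics=period 4; OS=period 4 | Compilers -> period 2, Systems -> period 4, HCI -> period 1, OS -> period 1, Databases -> period 2, Graphics -> period 3, Ethics -> period 4 | Graphics in period 3; Ethics in period 4; Compilers in period 2; OS in period 3; Databases in period 2; HCI in period 1; Systems in period 4.

4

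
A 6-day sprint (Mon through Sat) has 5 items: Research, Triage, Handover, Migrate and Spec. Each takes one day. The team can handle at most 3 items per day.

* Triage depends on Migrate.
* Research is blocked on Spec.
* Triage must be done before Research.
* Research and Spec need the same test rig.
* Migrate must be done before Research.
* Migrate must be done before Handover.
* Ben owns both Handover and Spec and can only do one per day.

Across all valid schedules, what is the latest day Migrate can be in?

Downstream work caps Migrate at Thu.
Migrate at Thu is achievable: Spec=Mon, Triage=Fri, Research=Sat, Migrate=Thu, Handover=Fri.

Thu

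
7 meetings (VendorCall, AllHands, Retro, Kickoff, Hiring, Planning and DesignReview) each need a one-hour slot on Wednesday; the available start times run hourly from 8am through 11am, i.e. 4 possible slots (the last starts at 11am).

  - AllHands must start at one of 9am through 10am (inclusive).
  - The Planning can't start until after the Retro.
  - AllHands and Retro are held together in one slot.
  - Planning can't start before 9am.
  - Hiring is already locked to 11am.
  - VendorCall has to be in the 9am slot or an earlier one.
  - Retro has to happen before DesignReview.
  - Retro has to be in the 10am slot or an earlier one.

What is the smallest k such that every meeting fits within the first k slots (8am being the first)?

4 slots

The precedence chain requires at least 2 distinct slots.
Hiring can't be placed before 11am — that is slot 4 counting from 8am — so the schedule must run through at least 4 slots.
4 works (last occupied slot: 11am): for example AllHands=9am; DesignReview=10am; VendorCall=8am; Retro=9am; Kickoff=8am; Planning=10am; Hiring=11am.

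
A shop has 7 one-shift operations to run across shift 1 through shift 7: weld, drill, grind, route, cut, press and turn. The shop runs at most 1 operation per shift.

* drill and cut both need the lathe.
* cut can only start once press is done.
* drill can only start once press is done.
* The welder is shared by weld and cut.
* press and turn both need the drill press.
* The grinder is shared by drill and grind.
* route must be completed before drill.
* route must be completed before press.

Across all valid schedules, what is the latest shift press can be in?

shift 5

Precedence pushes press to at least shift 2; downstream work caps press at shift 6.
press at shift 5 is achievable: route in shift 1; grind in shift 3; cut in shift 7; drill in shift 6; weld in shift 2; turn in shift 4; press in shift 5.
Nothing later works — the conflict and capacity constraints rule out every shift after shift 5.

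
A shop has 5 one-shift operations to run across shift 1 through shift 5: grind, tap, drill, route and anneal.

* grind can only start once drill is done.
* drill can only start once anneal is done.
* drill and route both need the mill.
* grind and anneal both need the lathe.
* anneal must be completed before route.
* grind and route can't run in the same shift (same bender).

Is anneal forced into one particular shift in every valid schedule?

No

anneal can be shift 1 (e.g. route -> shift 4; tap -> shift 1; drill -> shift 2; grind -> shift 3; anneal -> shift 1) or shift 2 (e.g. drill -> shift 3; tap -> shift 1; route -> shift 5; anneal -> shift 2; grind -> shift 4).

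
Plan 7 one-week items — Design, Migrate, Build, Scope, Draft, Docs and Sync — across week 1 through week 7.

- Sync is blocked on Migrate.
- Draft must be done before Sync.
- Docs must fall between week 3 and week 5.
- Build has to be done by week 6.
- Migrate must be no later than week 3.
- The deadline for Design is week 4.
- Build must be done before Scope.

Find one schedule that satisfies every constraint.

Sync=week 2, Build=week 1, Docs=week 3, Scope=week 2, Design=week 1, Migrate=week 1, Draft=week 1

Checking: Draft(week 1) before Sync(week 2); Migrate(week 1) before Sync(week 2); Build(week 1) before Scope(week 2); Design=week 1 in [week 1,week 4]; Docs=week 3 in [week 3,week 5]; Build=week 1 in [week 1,week 6]; Migrate=week 1 in [week 1,week 3].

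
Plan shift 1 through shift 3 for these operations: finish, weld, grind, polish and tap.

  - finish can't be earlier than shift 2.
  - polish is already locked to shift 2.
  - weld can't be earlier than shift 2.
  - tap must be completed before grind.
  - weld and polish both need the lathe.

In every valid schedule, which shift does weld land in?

shift 3

weld's window is shift 2–shift 3.
polish is fixed at shift 2, and weld can't share a shift with polish.
So weld must be shift 3.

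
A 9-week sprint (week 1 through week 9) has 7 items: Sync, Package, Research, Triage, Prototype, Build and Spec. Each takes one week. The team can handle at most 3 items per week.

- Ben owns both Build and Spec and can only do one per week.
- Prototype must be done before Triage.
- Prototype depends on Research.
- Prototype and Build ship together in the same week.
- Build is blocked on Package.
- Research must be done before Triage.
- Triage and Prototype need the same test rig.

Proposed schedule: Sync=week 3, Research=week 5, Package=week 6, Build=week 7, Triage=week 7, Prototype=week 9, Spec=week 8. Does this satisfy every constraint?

Build is blocked on Package — holds.
Research must be done before Triage — holds.
Prototype and Build ship together in the same week — violated.
Prototype must be done before Triage — violated.
Ben owns both Build and Spec and can only do one per week — holds.
The team can handle at most 3 items per week — holds.
Prototype depends on Research — holds.
Triage and Prototype need the same test rig — holds.

Invalid. Prototype must be done before Triage.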